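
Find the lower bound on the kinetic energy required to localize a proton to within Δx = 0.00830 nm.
75.301 meV

Localizing a particle requires giving it sufficient momentum uncertainty:

1. From uncertainty principle: Δp ≥ ℏ/(2Δx)
   Δp_min = (1.055e-34 J·s) / (2 × 8.300e-12 m)
   Δp_min = 6.353e-24 kg·m/s

2. This momentum uncertainty corresponds to kinetic energy:
   KE ≈ (Δp)²/(2m) = (6.353e-24)²/(2 × 1.673e-27 kg)
   KE = 1.206e-20 J = 75.301 meV

Tighter localization requires more energy.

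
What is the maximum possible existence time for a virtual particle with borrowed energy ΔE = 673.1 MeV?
4.889 × 10^-25 s

Using the energy-time uncertainty principle:
ΔEΔt ≥ ℏ/2

For a virtual particle borrowing energy ΔE, the maximum lifetime is:
Δt_max = ℏ/(2ΔE)

Converting energy:
ΔE = 673.1 MeV = 1.078e-10 J

Δt_max = (1.055e-34 J·s) / (2 × 1.078e-10 J)
Δt_max = 4.889e-25 s = 4.889 × 10^-25 s

Virtual particles with higher borrowed energy exist for shorter times.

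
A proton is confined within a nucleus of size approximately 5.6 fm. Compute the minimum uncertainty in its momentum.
9.416 × 10^-21 kg·m/s

Using the Heisenberg uncertainty principle:
ΔxΔp ≥ ℏ/2

With Δx ≈ L = 5.600e-15 m (the confinement size):
Δp_min = ℏ/(2Δx)
Δp_min = (1.055e-34 J·s) / (2 × 5.600e-15 m)
Δp_min = 9.416e-21 kg·m/s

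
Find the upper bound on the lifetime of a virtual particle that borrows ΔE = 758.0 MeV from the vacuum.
4.342 × 10^-25 s

Using the energy-time uncertainty principle:
ΔEΔt ≥ ℏ/2

For a virtual particle borrowing energy ΔE, the maximum lifetime is:
Δt_max = ℏ/(2ΔE)

Converting energy:
ΔE = 758.0 MeV = 1.214e-10 J

Δt_max = (1.055e-34 J·s) / (2 × 1.214e-10 J)
Δt_max = 4.342e-25 s = 4.342 × 10^-25 s

Virtual particles with higher borrowed energy exist for shorter times.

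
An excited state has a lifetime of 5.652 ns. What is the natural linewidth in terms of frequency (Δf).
14.080 MHz

Using the energy-time uncertainty principle and E = hf:
ΔEΔt ≥ ℏ/2
hΔf·Δt ≥ ℏ/2

The minimum frequency uncertainty is:
Δf = ℏ/(2hτ) = 1/(4πτ)
Δf = 1/(4π × 5.652e-09 s)
Δf = 1.408e+07 Hz = 14.080 MHz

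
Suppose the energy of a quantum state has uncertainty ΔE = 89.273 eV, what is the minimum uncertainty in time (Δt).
3.687 as

Using the energy-time uncertainty principle:
ΔEΔt ≥ ℏ/2

The minimum uncertainty in time is:
Δt_min = ℏ/(2ΔE)
Δt_min = (1.055e-34 J·s) / (2 × 1.430e-17 J)
Δt_min = 3.687e-18 s = 3.687 as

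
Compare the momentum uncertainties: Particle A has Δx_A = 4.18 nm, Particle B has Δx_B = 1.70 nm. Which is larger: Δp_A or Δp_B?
Particle B has the larger minimum momentum uncertainty, by a factor of 2.46.

For each particle, the minimum momentum uncertainty is Δp_min = ℏ/(2Δx):

Particle A: Δp_A = ℏ/(2×4.180e-09 m) = 1.261e-26 kg·m/s
Particle B: Δp_B = ℏ/(2×1.700e-09 m) = 3.102e-26 kg·m/s

Ratio: Δp_B/Δp_A = 2.46

Since Δp_min ∝ 1/Δx, the particle with smaller position uncertainty (B) has larger momentum uncertainty.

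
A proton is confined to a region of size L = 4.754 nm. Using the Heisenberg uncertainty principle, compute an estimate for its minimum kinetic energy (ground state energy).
229.528 neV

Using the uncertainty principle to estimate ground state energy:

1. The position uncertainty is approximately the confinement size:
   Δx ≈ L = 4.754e-09 m

2. From ΔxΔp ≥ ℏ/2, the minimum momentum uncertainty is:
   Δp ≈ ℏ/(2L) = 1.109e-26 kg·m/s

3. The kinetic energy is approximately:
   KE ≈ (Δp)²/(2m) = (1.109e-26)²/(2 × 1.673e-27 kg)
   KE ≈ 3.677e-26 J = 229.528 neV

This is an order-of-magnitude estimate of the ground state energy.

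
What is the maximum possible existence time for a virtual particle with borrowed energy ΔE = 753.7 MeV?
4.367 × 10^-25 s

Using the energy-time uncertainty principle:
ΔEΔt ≥ ℏ/2

For a virtual particle borrowing energy ΔE, the maximum lifetime is:
Δt_max = ℏ/(2ΔE)

Converting energy:
ΔE = 753.7 MeV = 1.208e-10 J

Δt_max = (1.055e-34 J·s) / (2 × 1.208e-10 J)
Δt_max = 4.367e-25 s = 4.367 × 10^-25 s

Virtual particles with higher borrowed energy exist for shorter times.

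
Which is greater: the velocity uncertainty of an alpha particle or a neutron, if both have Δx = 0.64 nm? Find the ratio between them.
The neutron has the larger minimum velocity uncertainty, by a ratio of 4.0.

For both particles, Δp_min = ℏ/(2Δx) = 8.239e-26 kg·m/s (same for both).

The velocity uncertainty is Δv = Δp/m:
- alpha particle: Δv = 8.239e-26 / 6.645e-27 = 1.240e+01 m/s = 12.399 m/s
- neutron: Δv = 8.239e-26 / 1.675e-27 = 4.919e+01 m/s = 49.189 m/s

Ratio: 4.919e+01 / 1.240e+01 = 4.0

The lighter particle has larger velocity uncertainty because Δv ∝ 1/m.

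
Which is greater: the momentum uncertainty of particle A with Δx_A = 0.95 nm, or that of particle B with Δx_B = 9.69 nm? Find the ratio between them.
Particle A has the larger minimum momentum uncertainty, by a factor of 10.20.

For each particle, the minimum momentum uncertainty is Δp_min = ℏ/(2Δx):

Particle A: Δp_A = ℏ/(2×9.500e-10 m) = 5.550e-26 kg·m/s
Particle B: Δp_B = ℏ/(2×9.690e-09 m) = 5.442e-27 kg·m/s

Ratio: Δp_A/Δp_B = 10.20

Since Δp_min ∝ 1/Δx, the particle with smaller position uncertainty (A) has larger momentum uncertainty.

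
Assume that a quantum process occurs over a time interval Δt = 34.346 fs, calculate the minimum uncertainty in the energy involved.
9.582 meV

Using the energy-time uncertainty principle:
ΔEΔt ≥ ℏ/2

The minimum uncertainty in energy is:
ΔE_min = ℏ/(2Δt)
ΔE_min = (1.055e-34 J·s) / (2 × 3.435e-14 s)
ΔE_min = 1.535e-21 J = 9.582 meV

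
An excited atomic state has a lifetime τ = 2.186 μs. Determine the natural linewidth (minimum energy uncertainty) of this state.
150.552 peV

Using the energy-time uncertainty principle:
ΔEΔt ≥ ℏ/2

The lifetime τ represents the time uncertainty Δt.
The natural linewidth (minimum energy uncertainty) is:

ΔE = ℏ/(2τ)
ΔE = (1.055e-34 J·s) / (2 × 2.186e-06 s)
ΔE = 2.412e-29 J = 150.552 peV

This natural linewidth limits the precision of spectroscopic measurements.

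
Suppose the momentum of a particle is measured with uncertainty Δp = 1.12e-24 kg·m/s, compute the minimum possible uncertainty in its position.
47.079 pm

Using the Heisenberg uncertainty principle:
ΔxΔp ≥ ℏ/2

The minimum uncertainty in position is:
Δx_min = ℏ/(2Δp)
Δx_min = (1.055e-34 J·s) / (2 × 1.120e-24 kg·m/s)
Δx_min = 4.708e-11 m = 47.079 pm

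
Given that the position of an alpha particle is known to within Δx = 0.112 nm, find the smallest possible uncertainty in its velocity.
70.853 m/s

Using the Heisenberg uncertainty principle and Δp = mΔv:
ΔxΔp ≥ ℏ/2
Δx(mΔv) ≥ ℏ/2

The minimum uncertainty in velocity is:
Δv_min = ℏ/(2mΔx)
Δv_min = (1.055e-34 J·s) / (2 × 6.645e-27 kg × 1.120e-10 m)
Δv_min = 7.085e+01 m/s = 70.853 m/s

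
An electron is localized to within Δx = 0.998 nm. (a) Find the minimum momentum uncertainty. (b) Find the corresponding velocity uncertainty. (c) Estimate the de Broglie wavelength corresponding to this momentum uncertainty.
(a) Δp_min = 5.283 × 10^-26 kg·m/s
(b) Δv_min = 58.000 km/s
(c) λ_dB = 12.541 nm

Step-by-step:

(a) From the uncertainty principle:
Δp_min = ℏ/(2Δx) = (1.055e-34 J·s)/(2 × 9.980e-10 m) = 5.283e-26 kg·m/s

(b) The velocity uncertainty:
Δv = Δp/m = (5.283e-26 kg·m/s)/(9.109e-31 kg) = 5.800e+04 m/s = 58.000 km/s

(c) The de Broglie wavelength for this momentum:
λ = h/p = (6.626e-34 J·s)/(5.283e-26 kg·m/s) = 1.254e-08 m = 12.541 nm

Note: The de Broglie wavelength is comparable to the localization size, as expected from wave-particle duality.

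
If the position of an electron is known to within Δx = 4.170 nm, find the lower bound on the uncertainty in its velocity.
13.881 km/s

Using the Heisenberg uncertainty principle and Δp = mΔv:
ΔxΔp ≥ ℏ/2
Δx(mΔv) ≥ ℏ/2

The minimum uncertainty in velocity is:
Δv_min = ℏ/(2mΔx)
Δv_min = (1.055e-34 J·s) / (2 × 9.109e-31 kg × 4.170e-09 m)
Δv_min = 1.388e+04 m/s = 13.881 km/s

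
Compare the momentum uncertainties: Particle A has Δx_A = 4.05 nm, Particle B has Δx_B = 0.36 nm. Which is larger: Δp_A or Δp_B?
Particle B has the larger minimum momentum uncertainty, by a factor of 11.25.

For each particle, the minimum momentum uncertainty is Δp_min = ℏ/(2Δx):

Particle A: Δp_A = ℏ/(2×4.050e-09 m) = 1.302e-26 kg·m/s
Particle B: Δp_B = ℏ/(2×3.600e-10 m) = 1.465e-25 kg·m/s

Ratio: Δp_B/Δp_A = 11.25

Since Δp_min ∝ 1/Δx, the particle with smaller position uncertainty (B) has larger momentum uncertainty.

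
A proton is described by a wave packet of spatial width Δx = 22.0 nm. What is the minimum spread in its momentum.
2.397 × 10^-27 kg·m/s

For a wave packet, the spatial width Δx and momentum spread Δp are related by the uncertainty principle:
ΔxΔp ≥ ℏ/2

The minimum momentum spread is:
Δp_min = ℏ/(2Δx)
Δp_min = (1.055e-34 J·s) / (2 × 2.200e-08 m)
Δp_min = 2.397e-27 kg·m/s

A wave packet cannot have both a well-defined position and well-defined momentum.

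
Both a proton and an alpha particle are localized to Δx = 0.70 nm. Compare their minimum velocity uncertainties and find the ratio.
The proton has the larger minimum velocity uncertainty, by a ratio of 4.0.

For both particles, Δp_min = ℏ/(2Δx) = 7.533e-26 kg·m/s (same for both).

The velocity uncertainty is Δv = Δp/m:
- proton: Δv = 7.533e-26 / 1.673e-27 = 4.504e+01 m/s = 45.035 m/s
- alpha particle: Δv = 7.533e-26 / 6.645e-27 = 1.134e+01 m/s = 11.336 m/s

Ratio: 4.504e+01 / 1.134e+01 = 4.0

The lighter particle has larger velocity uncertainty because Δv ∝ 1/m.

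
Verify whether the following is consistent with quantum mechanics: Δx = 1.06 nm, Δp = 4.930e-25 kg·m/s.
Yes, it satisfies the uncertainty principle.

Calculate the product ΔxΔp:
ΔxΔp = (1.060e-09 m) × (4.930e-25 kg·m/s)
ΔxΔp = 5.226e-34 J·s

Compare to the minimum allowed value ℏ/2:
ℏ/2 = 5.273e-35 J·s

Since ΔxΔp = 5.226e-34 J·s ≥ 5.273e-35 J·s = ℏ/2,
the measurement satisfies the uncertainty principle.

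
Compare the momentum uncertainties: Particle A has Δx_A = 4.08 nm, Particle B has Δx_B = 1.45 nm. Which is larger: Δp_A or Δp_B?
Particle B has the larger minimum momentum uncertainty, by a factor of 2.81.

For each particle, the minimum momentum uncertainty is Δp_min = ℏ/(2Δx):

Particle A: Δp_A = ℏ/(2×4.080e-09 m) = 1.292e-26 kg·m/s
Particle B: Δp_B = ℏ/(2×1.450e-09 m) = 3.636e-26 kg·m/s

Ratio: Δp_B/Δp_A = 2.81

Since Δp_min ∝ 1/Δx, the particle with smaller position uncertainty (B) has larger momentum uncertainty.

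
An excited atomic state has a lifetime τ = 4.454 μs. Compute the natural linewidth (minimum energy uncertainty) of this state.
73.890 peV

Using the energy-time uncertainty principle:
ΔEΔt ≥ ℏ/2

The lifetime τ represents the time uncertainty Δt.
The natural linewidth (minimum energy uncertainty) is:

ΔE = ℏ/(2τ)
ΔE = (1.055e-34 J·s) / (2 × 4.454e-06 s)
ΔE = 1.184e-29 J = 73.890 peV

This natural linewidth limits the precision of spectroscopic measurements.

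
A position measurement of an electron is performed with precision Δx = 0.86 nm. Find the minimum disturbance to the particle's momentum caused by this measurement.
6.131 × 10^-26 kg·m/s

The uncertainty principle implies that measuring position disturbs momentum:
ΔxΔp ≥ ℏ/2

When we measure position with precision Δx, we necessarily introduce a momentum uncertainty:
Δp ≥ ℏ/(2Δx)
Δp_min = (1.055e-34 J·s) / (2 × 8.600e-10 m)
Δp_min = 6.131e-26 kg·m/s

The more precisely we measure position, the greater the momentum disturbance.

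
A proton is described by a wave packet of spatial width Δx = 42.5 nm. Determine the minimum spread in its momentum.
1.241 × 10^-27 kg·m/s

For a wave packet, the spatial width Δx and momentum spread Δp are related by the uncertainty principle:
ΔxΔp ≥ ℏ/2

The minimum momentum spread is:
Δp_min = ℏ/(2Δx)
Δp_min = (1.055e-34 J·s) / (2 × 4.250e-08 m)
Δp_min = 1.241e-27 kg·m/s

A wave packet cannot have both a well-defined position and well-defined momentum.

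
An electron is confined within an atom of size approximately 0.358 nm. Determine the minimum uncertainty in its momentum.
1.473 × 10^-25 kg·m/s

Using the Heisenberg uncertainty principle:
ΔxΔp ≥ ℏ/2

With Δx ≈ L = 3.580e-10 m (the confinement size):
Δp_min = ℏ/(2Δx)
Δp_min = (1.055e-34 J·s) / (2 × 3.580e-10 m)
Δp_min = 1.473e-25 kg·m/s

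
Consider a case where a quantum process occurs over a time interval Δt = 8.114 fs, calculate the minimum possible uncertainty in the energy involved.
40.560 meV

Using the energy-time uncertainty principle:
ΔEΔt ≥ ℏ/2

The minimum uncertainty in energy is:
ΔE_min = ℏ/(2Δt)
ΔE_min = (1.055e-34 J·s) / (2 × 8.114e-15 s)
ΔE_min = 6.498e-21 J = 40.560 meV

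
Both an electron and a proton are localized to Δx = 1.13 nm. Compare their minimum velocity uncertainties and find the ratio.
The electron has the larger minimum velocity uncertainty, by a ratio of 1836.2.

For both particles, Δp_min = ℏ/(2Δx) = 4.666e-26 kg·m/s (same for both).

The velocity uncertainty is Δv = Δp/m:
- electron: Δv = 4.666e-26 / 9.109e-31 = 5.122e+04 m/s = 51.225 km/s
- proton: Δv = 4.666e-26 / 1.673e-27 = 2.790e+01 m/s = 27.898 m/s

Ratio: 5.122e+04 / 2.790e+01 = 1836.2

The lighter particle has larger velocity uncertainty because Δv ∝ 1/m.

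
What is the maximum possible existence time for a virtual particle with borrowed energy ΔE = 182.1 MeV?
1.807 ys

Using the energy-time uncertainty principle:
ΔEΔt ≥ ℏ/2

For a virtual particle borrowing energy ΔE, the maximum lifetime is:
Δt_max = ℏ/(2ΔE)

Converting energy:
ΔE = 182.1 MeV = 2.918e-11 J

Δt_max = (1.055e-34 J·s) / (2 × 2.918e-11 J)
Δt_max = 1.807e-24 s = 1.807 ys

Virtual particles with higher borrowed energy exist for shorter times.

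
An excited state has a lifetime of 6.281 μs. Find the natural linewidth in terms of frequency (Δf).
12.670 kHz

Using the energy-time uncertainty principle and E = hf:
ΔEΔt ≥ ℏ/2
hΔf·Δt ≥ ℏ/2

The minimum frequency uncertainty is:
Δf = ℏ/(2hτ) = 1/(4πτ)
Δf = 1/(4π × 6.281e-06 s)
Δf = 1.267e+04 Hz = 12.670 kHz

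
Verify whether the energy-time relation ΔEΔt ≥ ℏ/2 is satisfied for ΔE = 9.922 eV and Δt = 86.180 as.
Yes, it satisfies the uncertainty relation.

Calculate the product ΔEΔt:
ΔE = 9.922 eV = 1.590e-18 J
ΔEΔt = (1.590e-18 J) × (8.618e-17 s)
ΔEΔt = 1.370e-34 J·s

Compare to the minimum allowed value ℏ/2:
ℏ/2 = 5.273e-35 J·s

Since ΔEΔt = 1.370e-34 J·s ≥ 5.273e-35 J·s = ℏ/2,
this satisfies the uncertainty relation.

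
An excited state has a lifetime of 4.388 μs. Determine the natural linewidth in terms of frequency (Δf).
18.135 kHz

Using the energy-time uncertainty principle and E = hf:
ΔEΔt ≥ ℏ/2
hΔf·Δt ≥ ℏ/2

The minimum frequency uncertainty is:
Δf = ℏ/(2hτ) = 1/(4πτ)
Δf = 1/(4π × 4.388e-06 s)
Δf = 1.814e+04 Hz = 18.135 kHz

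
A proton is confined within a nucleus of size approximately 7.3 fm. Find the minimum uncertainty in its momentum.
7.223 × 10^-21 kg·m/s

Using the Heisenberg uncertainty principle:
ΔxΔp ≥ ℏ/2

With Δx ≈ L = 7.300e-15 m (the confinement size):
Δp_min = ℏ/(2Δx)
Δp_min = (1.055e-34 J·s) / (2 × 7.300e-15 m)
Δp_min = 7.223e-21 kg·m/s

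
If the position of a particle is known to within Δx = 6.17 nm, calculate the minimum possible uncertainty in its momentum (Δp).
8.546 × 10^-27 kg·m/s

Using the Heisenberg uncertainty principle:
ΔxΔp ≥ ℏ/2

The minimum uncertainty in momentum is:
Δp_min = ℏ/(2Δx)
Δp_min = (1.055e-34 J·s) / (2 × 6.170e-09 m)
Δp_min = 8.546e-27 kg·m/s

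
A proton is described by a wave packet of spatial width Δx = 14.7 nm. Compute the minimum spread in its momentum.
3.587 × 10^-27 kg·m/s

For a wave packet, the spatial width Δx and momentum spread Δp are related by the uncertainty principle:
ΔxΔp ≥ ℏ/2

The minimum momentum spread is:
Δp_min = ℏ/(2Δx)
Δp_min = (1.055e-34 J·s) / (2 × 1.470e-08 m)
Δp_min = 3.587e-27 kg·m/s

A wave packet cannot have both a well-defined position and well-defined momentum.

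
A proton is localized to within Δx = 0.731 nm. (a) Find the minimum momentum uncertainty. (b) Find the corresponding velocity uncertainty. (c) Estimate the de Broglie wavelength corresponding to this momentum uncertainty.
(a) Δp_min = 7.213 × 10^-26 kg·m/s
(b) Δv_min = 43.125 m/s
(c) λ_dB = 9.186 nm

Step-by-step:

(a) From the uncertainty principle:
Δp_min = ℏ/(2Δx) = (1.055e-34 J·s)/(2 × 7.310e-10 m) = 7.213e-26 kg·m/s

(b) The velocity uncertainty:
Δv = Δp/m = (7.213e-26 kg·m/s)/(1.673e-27 kg) = 4.313e+01 m/s = 43.125 m/s

(c) The de Broglie wavelength for this momentum:
λ = h/p = (6.626e-34 J·s)/(7.213e-26 kg·m/s) = 9.186e-09 m = 9.186 nm

Note: The de Broglie wavelength is comparable to the localization size, as expected from wave-particle duality.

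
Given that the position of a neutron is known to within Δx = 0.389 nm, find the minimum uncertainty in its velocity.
80.928 m/s

Using the Heisenberg uncertainty principle and Δp = mΔv:
ΔxΔp ≥ ℏ/2
Δx(mΔv) ≥ ℏ/2

The minimum uncertainty in velocity is:
Δv_min = ℏ/(2mΔx)
Δv_min = (1.055e-34 J·s) / (2 × 1.675e-27 kg × 3.890e-10 m)
Δv_min = 8.093e+01 m/s = 80.928 m/s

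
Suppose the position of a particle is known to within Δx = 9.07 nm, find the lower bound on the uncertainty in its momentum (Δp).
5.814 × 10^-27 kg·m/s

Using the Heisenberg uncertainty principle:
ΔxΔp ≥ ℏ/2

The minimum uncertainty in momentum is:
Δp_min = ℏ/(2Δx)
Δp_min = (1.055e-34 J·s) / (2 × 9.070e-09 m)
Δp_min = 5.814e-27 kg·m/s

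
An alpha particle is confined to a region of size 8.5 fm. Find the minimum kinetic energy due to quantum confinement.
18.073 keV

Using the uncertainty principle:

1. Position uncertainty: Δx ≈ 8.500e-15 m
2. Minimum momentum uncertainty: Δp = ℏ/(2Δx) = 6.203e-21 kg·m/s
3. Minimum kinetic energy:
   KE = (Δp)²/(2m) = (6.203e-21)²/(2 × 6.645e-27 kg)
   KE = 2.896e-15 J = 18.073 keV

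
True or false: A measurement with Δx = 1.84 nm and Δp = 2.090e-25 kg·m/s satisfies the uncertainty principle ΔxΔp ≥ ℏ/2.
Yes, it satisfies the uncertainty principle.

Calculate the product ΔxΔp:
ΔxΔp = (1.840e-09 m) × (2.090e-25 kg·m/s)
ΔxΔp = 3.846e-34 J·s

Compare to the minimum allowed value ℏ/2:
ℏ/2 = 5.273e-35 J·s

Since ΔxΔp = 3.846e-34 J·s ≥ 5.273e-35 J·s = ℏ/2,
the measurement satisfies the uncertainty principle.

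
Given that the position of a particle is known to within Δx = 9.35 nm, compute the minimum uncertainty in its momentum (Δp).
5.639 × 10^-27 kg·m/s

Using the Heisenberg uncertainty principle:
ΔxΔp ≥ ℏ/2

The minimum uncertainty in momentum is:
Δp_min = ℏ/(2Δx)
Δp_min = (1.055e-34 J·s) / (2 × 9.350e-09 m)
Δp_min = 5.639e-27 kg·m/s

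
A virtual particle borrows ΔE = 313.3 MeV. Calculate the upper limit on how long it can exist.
1.050 ys

Using the energy-time uncertainty principle:
ΔEΔt ≥ ℏ/2

For a virtual particle borrowing energy ΔE, the maximum lifetime is:
Δt_max = ℏ/(2ΔE)

Converting energy:
ΔE = 313.3 MeV = 5.020e-11 J

Δt_max = (1.055e-34 J·s) / (2 × 5.020e-11 J)
Δt_max = 1.050e-24 s = 1.050 ys

Virtual particles with higher borrowed energy exist for shorter times.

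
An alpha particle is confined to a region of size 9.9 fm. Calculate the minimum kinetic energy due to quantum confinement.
13.323 keV

Using the uncertainty principle:

1. Position uncertainty: Δx ≈ 9.900e-15 m
2. Minimum momentum uncertainty: Δp = ℏ/(2Δx) = 5.326e-21 kg·m/s
3. Minimum kinetic energy:
   KE = (Δp)²/(2m) = (5.326e-21)²/(2 × 6.645e-27 kg)
   KE = 2.135e-15 J = 13.323 keV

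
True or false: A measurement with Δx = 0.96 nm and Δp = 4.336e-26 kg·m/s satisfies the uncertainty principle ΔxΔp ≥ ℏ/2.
No, it violates the uncertainty principle (impossible measurement).

Calculate the product ΔxΔp:
ΔxΔp = (9.600e-10 m) × (4.336e-26 kg·m/s)
ΔxΔp = 4.163e-35 J·s

Compare to the minimum allowed value ℏ/2:
ℏ/2 = 5.273e-35 J·s

Since ΔxΔp = 4.163e-35 J·s < 5.273e-35 J·s = ℏ/2,
the measurement violates the uncertainty principle.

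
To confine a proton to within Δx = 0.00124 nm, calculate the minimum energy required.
3.374 eV

Localizing a particle requires giving it sufficient momentum uncertainty:

1. From uncertainty principle: Δp ≥ ℏ/(2Δx)
   Δp_min = (1.055e-34 J·s) / (2 × 1.240e-12 m)
   Δp_min = 4.252e-23 kg·m/s

2. This momentum uncertainty corresponds to kinetic energy:
   KE ≈ (Δp)²/(2m) = (4.252e-23)²/(2 × 1.673e-27 kg)
   KE = 5.405e-19 J = 3.374 eV

Tighter localization requires more energy.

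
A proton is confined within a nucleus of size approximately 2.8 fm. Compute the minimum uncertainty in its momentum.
1.883 × 10^-20 kg·m/s

Using the Heisenberg uncertainty principle:
ΔxΔp ≥ ℏ/2

With Δx ≈ L = 2.800e-15 m (the confinement size):
Δp_min = ℏ/(2Δx)
Δp_min = (1.055e-34 J·s) / (2 × 2.800e-15 m)
Δp_min = 1.883e-20 kg·m/s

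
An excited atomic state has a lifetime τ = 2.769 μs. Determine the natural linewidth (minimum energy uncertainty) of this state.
118.854 peV

Using the energy-time uncertainty principle:
ΔEΔt ≥ ℏ/2

The lifetime τ represents the time uncertainty Δt.
The natural linewidth (minimum energy uncertainty) is:

ΔE = ℏ/(2τ)
ΔE = (1.055e-34 J·s) / (2 × 2.769e-06 s)
ΔE = 1.904e-29 J = 118.854 peV

This natural linewidth limits the precision of spectroscopic measurements.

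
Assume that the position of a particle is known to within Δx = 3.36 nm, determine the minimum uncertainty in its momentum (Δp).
1.569 × 10^-26 kg·m/s

Using the Heisenberg uncertainty principle:
ΔxΔp ≥ ℏ/2

The minimum uncertainty in momentum is:
Δp_min = ℏ/(2Δx)
Δp_min = (1.055e-34 J·s) / (2 × 3.360e-09 m)
Δp_min = 1.569e-26 kg·m/s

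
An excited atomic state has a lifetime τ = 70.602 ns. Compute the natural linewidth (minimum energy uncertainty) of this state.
4.661 neV

Using the energy-time uncertainty principle:
ΔEΔt ≥ ℏ/2

The lifetime τ represents the time uncertainty Δt.
The natural linewidth (minimum energy uncertainty) is:

ΔE = ℏ/(2τ)
ΔE = (1.055e-34 J·s) / (2 × 7.060e-08 s)
ΔE = 7.468e-28 J = 4.661 neV

This natural linewidth limits the precision of spectroscopic measurements.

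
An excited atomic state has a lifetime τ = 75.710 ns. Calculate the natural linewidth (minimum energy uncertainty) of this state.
4.347 neV

Using the energy-time uncertainty principle:
ΔEΔt ≥ ℏ/2

The lifetime τ represents the time uncertainty Δt.
The natural linewidth (minimum energy uncertainty) is:

ΔE = ℏ/(2τ)
ΔE = (1.055e-34 J·s) / (2 × 7.571e-08 s)
ΔE = 6.965e-28 J = 4.347 neV

This natural linewidth limits the precision of spectroscopic measurements.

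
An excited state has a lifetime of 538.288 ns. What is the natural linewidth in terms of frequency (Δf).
147.834 kHz

Using the energy-time uncertainty principle and E = hf:
ΔEΔt ≥ ℏ/2
hΔf·Δt ≥ ℏ/2

The minimum frequency uncertainty is:
Δf = ℏ/(2hτ) = 1/(4πτ)
Δf = 1/(4π × 5.383e-07 s)
Δf = 1.478e+05 Hz = 147.834 kHz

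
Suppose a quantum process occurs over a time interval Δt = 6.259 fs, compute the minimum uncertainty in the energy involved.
52.581 meV

Using the energy-time uncertainty principle:
ΔEΔt ≥ ℏ/2

The minimum uncertainty in energy is:
ΔE_min = ℏ/(2Δt)
ΔE_min = (1.055e-34 J·s) / (2 × 6.259e-15 s)
ΔE_min = 8.424e-21 J = 52.581 meV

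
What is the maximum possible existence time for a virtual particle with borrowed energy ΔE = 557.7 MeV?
5.901 × 10^-25 s

Using the energy-time uncertainty principle:
ΔEΔt ≥ ℏ/2

For a virtual particle borrowing energy ΔE, the maximum lifetime is:
Δt_max = ℏ/(2ΔE)

Converting energy:
ΔE = 557.7 MeV = 8.935e-11 J

Δt_max = (1.055e-34 J·s) / (2 × 8.935e-11 J)
Δt_max = 5.901e-25 s = 5.901 × 10^-25 s

Virtual particles with higher borrowed energy exist for shorter times.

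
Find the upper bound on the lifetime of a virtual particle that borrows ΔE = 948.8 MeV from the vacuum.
3.469 × 10^-25 s

Using the energy-time uncertainty principle:
ΔEΔt ≥ ℏ/2

For a virtual particle borrowing energy ΔE, the maximum lifetime is:
Δt_max = ℏ/(2ΔE)

Converting energy:
ΔE = 948.8 MeV = 1.520e-10 J

Δt_max = (1.055e-34 J·s) / (2 × 1.520e-10 J)
Δt_max = 3.469e-25 s = 3.469 × 10^-25 s

Virtual particles with higher borrowed energy exist for shorter times.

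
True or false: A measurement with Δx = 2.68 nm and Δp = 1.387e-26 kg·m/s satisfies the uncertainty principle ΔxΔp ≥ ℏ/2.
No, it violates the uncertainty principle (impossible measurement).

Calculate the product ΔxΔp:
ΔxΔp = (2.680e-09 m) × (1.387e-26 kg·m/s)
ΔxΔp = 3.717e-35 J·s

Compare to the minimum allowed value ℏ/2:
ℏ/2 = 5.273e-35 J·s

Since ΔxΔp = 3.717e-35 J·s < 5.273e-35 J·s = ℏ/2,
the measurement violates the uncertainty principle.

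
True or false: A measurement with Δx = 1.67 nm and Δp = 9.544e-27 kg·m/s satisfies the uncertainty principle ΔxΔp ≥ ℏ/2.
No, it violates the uncertainty principle (impossible measurement).

Calculate the product ΔxΔp:
ΔxΔp = (1.670e-09 m) × (9.544e-27 kg·m/s)
ΔxΔp = 1.594e-35 J·s

Compare to the minimum allowed value ℏ/2:
ℏ/2 = 5.273e-35 J·s

Since ΔxΔp = 1.594e-35 J·s < 5.273e-35 J·s = ℏ/2,
the measurement violates the uncertainty principle.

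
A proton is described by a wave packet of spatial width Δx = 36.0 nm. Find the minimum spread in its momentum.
1.465 × 10^-27 kg·m/s

For a wave packet, the spatial width Δx and momentum spread Δp are related by the uncertainty principle:
ΔxΔp ≥ ℏ/2

The minimum momentum spread is:
Δp_min = ℏ/(2Δx)
Δp_min = (1.055e-34 J·s) / (2 × 3.600e-08 m)
Δp_min = 1.465e-27 kg·m/s

A wave packet cannot have both a well-defined position and well-defined momentum.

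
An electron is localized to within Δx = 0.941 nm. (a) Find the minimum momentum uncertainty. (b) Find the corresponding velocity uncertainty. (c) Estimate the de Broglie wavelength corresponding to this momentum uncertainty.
(a) Δp_min = 5.603 × 10^-26 kg·m/s
(b) Δv_min = 61.513 km/s
(c) λ_dB = 11.825 nm

Step-by-step:

(a) From the uncertainty principle:
Δp_min = ℏ/(2Δx) = (1.055e-34 J·s)/(2 × 9.410e-10 m) = 5.603e-26 kg·m/s

(b) The velocity uncertainty:
Δv = Δp/m = (5.603e-26 kg·m/s)/(9.109e-31 kg) = 6.151e+04 m/s = 61.513 km/s

(c) The de Broglie wavelength for this momentum:
λ = h/p = (6.626e-34 J·s)/(5.603e-26 kg·m/s) = 1.182e-08 m = 11.825 nm

Note: The de Broglie wavelength is comparable to the localization size, as expected from wave-particle duality.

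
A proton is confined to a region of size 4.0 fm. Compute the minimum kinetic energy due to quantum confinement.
324.216 keV

Using the uncertainty principle:

1. Position uncertainty: Δx ≈ 4.000e-15 m
2. Minimum momentum uncertainty: Δp = ℏ/(2Δx) = 1.318e-20 kg·m/s
3. Minimum kinetic energy:
   KE = (Δp)²/(2m) = (1.318e-20)²/(2 × 1.673e-27 kg)
   KE = 5.195e-14 J = 324.216 keV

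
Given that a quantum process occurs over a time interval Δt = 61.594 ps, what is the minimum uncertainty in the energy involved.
5.343 μeV

Using the energy-time uncertainty principle:
ΔEΔt ≥ ℏ/2

The minimum uncertainty in energy is:
ΔE_min = ℏ/(2Δt)
ΔE_min = (1.055e-34 J·s) / (2 × 6.159e-11 s)
ΔE_min = 8.561e-25 J = 5.343 μeV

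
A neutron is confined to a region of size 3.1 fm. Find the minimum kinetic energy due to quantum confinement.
539.054 keV

Using the uncertainty principle:

1. Position uncertainty: Δx ≈ 3.100e-15 m
2. Minimum momentum uncertainty: Δp = ℏ/(2Δx) = 1.701e-20 kg·m/s
3. Minimum kinetic energy:
   KE = (Δp)²/(2m) = (1.701e-20)²/(2 × 1.675e-27 kg)
   KE = 8.637e-14 J = 539.054 keV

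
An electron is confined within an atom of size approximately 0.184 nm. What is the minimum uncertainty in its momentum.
2.866 × 10^-25 kg·m/s

Using the Heisenberg uncertainty principle:
ΔxΔp ≥ ℏ/2

With Δx ≈ L = 1.840e-10 m (the confinement size):
Δp_min = ℏ/(2Δx)
Δp_min = (1.055e-34 J·s) / (2 × 1.840e-10 m)
Δp_min = 2.866e-25 kg·m/s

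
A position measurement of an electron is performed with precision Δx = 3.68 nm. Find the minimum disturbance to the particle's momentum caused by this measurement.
1.433 × 10^-26 kg·m/s

The uncertainty principle implies that measuring position disturbs momentum:
ΔxΔp ≥ ℏ/2

When we measure position with precision Δx, we necessarily introduce a momentum uncertainty:
Δp ≥ ℏ/(2Δx)
Δp_min = (1.055e-34 J·s) / (2 × 3.680e-09 m)
Δp_min = 1.433e-26 kg·m/s

The more precisely we measure position, the greater the momentum disturbance.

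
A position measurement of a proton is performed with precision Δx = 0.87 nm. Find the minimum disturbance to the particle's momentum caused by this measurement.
6.061 × 10^-26 kg·m/s

The uncertainty principle implies that measuring position disturbs momentum:
ΔxΔp ≥ ℏ/2

When we measure position with precision Δx, we necessarily introduce a momentum uncertainty:
Δp ≥ ℏ/(2Δx)
Δp_min = (1.055e-34 J·s) / (2 × 8.700e-10 m)
Δp_min = 6.061e-26 kg·m/s

The more precisely we measure position, the greater the momentum disturbance.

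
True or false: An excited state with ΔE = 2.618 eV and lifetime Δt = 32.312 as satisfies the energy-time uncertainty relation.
No, it violates the uncertainty relation.

Calculate the product ΔEΔt:
ΔE = 2.618 eV = 4.194e-19 J
ΔEΔt = (4.194e-19 J) × (3.231e-17 s)
ΔEΔt = 1.355e-35 J·s

Compare to the minimum allowed value ℏ/2:
ℏ/2 = 5.273e-35 J·s

Since ΔEΔt = 1.355e-35 J·s < 5.273e-35 J·s = ℏ/2,
this violates the uncertainty relation.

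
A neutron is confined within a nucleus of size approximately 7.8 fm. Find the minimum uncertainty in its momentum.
6.760 × 10^-21 kg·m/s

Using the Heisenberg uncertainty principle:
ΔxΔp ≥ ℏ/2

With Δx ≈ L = 7.800e-15 m (the confinement size):
Δp_min = ℏ/(2Δx)
Δp_min = (1.055e-34 J·s) / (2 × 7.800e-15 m)
Δp_min = 6.760e-21 kg·m/s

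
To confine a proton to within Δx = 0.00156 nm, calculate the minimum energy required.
2.132 eV

Localizing a particle requires giving it sufficient momentum uncertainty:

1. From uncertainty principle: Δp ≥ ℏ/(2Δx)
   Δp_min = (1.055e-34 J·s) / (2 × 1.560e-12 m)
   Δp_min = 3.380e-23 kg·m/s

2. This momentum uncertainty corresponds to kinetic energy:
   KE ≈ (Δp)²/(2m) = (3.380e-23)²/(2 × 1.673e-27 kg)
   KE = 3.415e-19 J = 2.132 eV

Tighter localization requires more energy.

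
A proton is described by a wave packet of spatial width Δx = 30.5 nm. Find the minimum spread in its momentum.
1.729 × 10^-27 kg·m/s

For a wave packet, the spatial width Δx and momentum spread Δp are related by the uncertainty principle:
ΔxΔp ≥ ℏ/2

The minimum momentum spread is:
Δp_min = ℏ/(2Δx)
Δp_min = (1.055e-34 J·s) / (2 × 3.050e-08 m)
Δp_min = 1.729e-27 kg·m/s

A wave packet cannot have both a well-defined position and well-defined momentum.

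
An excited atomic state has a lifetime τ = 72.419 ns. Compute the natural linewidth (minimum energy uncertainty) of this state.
4.544 neV

Using the energy-time uncertainty principle:
ΔEΔt ≥ ℏ/2

The lifetime τ represents the time uncertainty Δt.
The natural linewidth (minimum energy uncertainty) is:

ΔE = ℏ/(2τ)
ΔE = (1.055e-34 J·s) / (2 × 7.242e-08 s)
ΔE = 7.281e-28 J = 4.544 neV

This natural linewidth limits the precision of spectroscopic measurements.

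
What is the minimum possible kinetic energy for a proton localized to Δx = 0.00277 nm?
676.075 meV

Localizing a particle requires giving it sufficient momentum uncertainty:

1. From uncertainty principle: Δp ≥ ℏ/(2Δx)
   Δp_min = (1.055e-34 J·s) / (2 × 2.770e-12 m)
   Δp_min = 1.904e-23 kg·m/s

2. This momentum uncertainty corresponds to kinetic energy:
   KE ≈ (Δp)²/(2m) = (1.904e-23)²/(2 × 1.673e-27 kg)
   KE = 1.083e-19 J = 676.075 meV

Tighter localization requires more energy.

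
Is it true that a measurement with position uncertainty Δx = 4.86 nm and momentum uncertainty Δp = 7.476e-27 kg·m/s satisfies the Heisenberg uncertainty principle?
No, it violates the uncertainty principle (impossible measurement).

Calculate the product ΔxΔp:
ΔxΔp = (4.860e-09 m) × (7.476e-27 kg·m/s)
ΔxΔp = 3.633e-35 J·s

Compare to the minimum allowed value ℏ/2:
ℏ/2 = 5.273e-35 J·s

Since ΔxΔp = 3.633e-35 J·s < 5.273e-35 J·s = ℏ/2,
the measurement violates the uncertainty principle.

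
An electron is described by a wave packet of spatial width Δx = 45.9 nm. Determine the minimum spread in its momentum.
1.149 × 10^-27 kg·m/s

For a wave packet, the spatial width Δx and momentum spread Δp are related by the uncertainty principle:
ΔxΔp ≥ ℏ/2

The minimum momentum spread is:
Δp_min = ℏ/(2Δx)
Δp_min = (1.055e-34 J·s) / (2 × 4.590e-08 m)
Δp_min = 1.149e-27 kg·m/s

A wave packet cannot have both a well-defined position and well-defined momentum.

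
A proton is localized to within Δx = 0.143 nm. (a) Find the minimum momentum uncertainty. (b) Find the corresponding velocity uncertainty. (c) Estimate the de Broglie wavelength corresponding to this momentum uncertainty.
(a) Δp_min = 3.687 × 10^-25 kg·m/s
(b) Δv_min = 220.451 m/s
(c) λ_dB = 1.797 nm

Step-by-step:

(a) From the uncertainty principle:
Δp_min = ℏ/(2Δx) = (1.055e-34 J·s)/(2 × 1.430e-10 m) = 3.687e-25 kg·m/s

(b) The velocity uncertainty:
Δv = Δp/m = (3.687e-25 kg·m/s)/(1.673e-27 kg) = 2.205e+02 m/s = 220.451 m/s

(c) The de Broglie wavelength for this momentum:
λ = h/p = (6.626e-34 J·s)/(3.687e-25 kg·m/s) = 1.797e-09 m = 1.797 nm

Note: The de Broglie wavelength is comparable to the localization size, as expected from wave-particle duality.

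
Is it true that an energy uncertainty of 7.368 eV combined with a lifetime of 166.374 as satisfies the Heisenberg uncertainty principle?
Yes, it satisfies the uncertainty relation.

Calculate the product ΔEΔt:
ΔE = 7.368 eV = 1.180e-18 J
ΔEΔt = (1.180e-18 J) × (1.664e-16 s)
ΔEΔt = 1.964e-34 J·s

Compare to the minimum allowed value ℏ/2:
ℏ/2 = 5.273e-35 J·s

Since ΔEΔt = 1.964e-34 J·s ≥ 5.273e-35 J·s = ℏ/2,
this satisfies the uncertainty relation.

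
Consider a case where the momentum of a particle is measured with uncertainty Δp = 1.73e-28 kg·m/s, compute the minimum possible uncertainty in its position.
304.790 nm

Using the Heisenberg uncertainty principle:
ΔxΔp ≥ ℏ/2

The minimum uncertainty in position is:
Δx_min = ℏ/(2Δp)
Δx_min = (1.055e-34 J·s) / (2 × 1.730e-28 kg·m/s)
Δx_min = 3.048e-07 m = 304.790 nm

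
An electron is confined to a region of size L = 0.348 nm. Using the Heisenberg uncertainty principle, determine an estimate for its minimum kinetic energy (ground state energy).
78.651 meV

Using the uncertainty principle to estimate ground state energy:

1. The position uncertainty is approximately the confinement size:
   Δx ≈ L = 3.480e-10 m

2. From ΔxΔp ≥ ℏ/2, the minimum momentum uncertainty is:
   Δp ≈ ℏ/(2L) = 1.515e-25 kg·m/s

3. The kinetic energy is approximately:
   KE ≈ (Δp)²/(2m) = (1.515e-25)²/(2 × 9.109e-31 kg)
   KE ≈ 1.260e-20 J = 78.651 meV

This is an order-of-magnitude estimate of the ground state energy.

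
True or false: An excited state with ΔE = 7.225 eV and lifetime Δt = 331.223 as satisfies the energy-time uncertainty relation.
Yes, it satisfies the uncertainty relation.

Calculate the product ΔEΔt:
ΔE = 7.225 eV = 1.158e-18 J
ΔEΔt = (1.158e-18 J) × (3.312e-16 s)
ΔEΔt = 3.834e-34 J·s

Compare to the minimum allowed value ℏ/2:
ℏ/2 = 5.273e-35 J·s

Since ΔEΔt = 3.834e-34 J·s ≥ 5.273e-35 J·s = ℏ/2,
this satisfies the uncertainty relation.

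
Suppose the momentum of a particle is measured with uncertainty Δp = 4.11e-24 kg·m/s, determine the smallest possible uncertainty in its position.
12.829 pm

Using the Heisenberg uncertainty principle:
ΔxΔp ≥ ℏ/2

The minimum uncertainty in position is:
Δx_min = ℏ/(2Δp)
Δx_min = (1.055e-34 J·s) / (2 × 4.110e-24 kg·m/s)
Δx_min = 1.283e-11 m = 12.829 pm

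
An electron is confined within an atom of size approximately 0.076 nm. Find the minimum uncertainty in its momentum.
6.938 × 10^-25 kg·m/s

Using the Heisenberg uncertainty principle:
ΔxΔp ≥ ℏ/2

With Δx ≈ L = 7.600e-11 m (the confinement size):
Δp_min = ℏ/(2Δx)
Δp_min = (1.055e-34 J·s) / (2 × 7.600e-11 m)
Δp_min = 6.938e-25 kg·m/s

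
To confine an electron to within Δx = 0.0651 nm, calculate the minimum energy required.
2.248 eV

Localizing a particle requires giving it sufficient momentum uncertainty:

1. From uncertainty principle: Δp ≥ ℏ/(2Δx)
   Δp_min = (1.055e-34 J·s) / (2 × 6.510e-11 m)
   Δp_min = 8.100e-25 kg·m/s

2. This momentum uncertainty corresponds to kinetic energy:
   KE ≈ (Δp)²/(2m) = (8.100e-25)²/(2 × 9.109e-31 kg)
   KE = 3.601e-19 J = 2.248 eV

Tighter localization requires more energy.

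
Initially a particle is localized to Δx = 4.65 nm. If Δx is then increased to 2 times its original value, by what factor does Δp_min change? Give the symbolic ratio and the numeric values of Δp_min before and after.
Original Δp_min = 1.134 × 10^-26 kg·m/s; new Δp'_min = 5.670 × 10^-27 kg·m/s; ratio Δp'_min/Δp_min = 1/2.

From the uncertainty principle ΔxΔp ≥ ℏ/2, the minimum momentum uncertainty is Δp_min = ℏ/(2Δx).

Original (Δx = 4.65 nm = 4.650e-09 m):
Δp_min = (1.055e-34 J·s)/(2 × 4.650e-09 m) = 1.134e-26 kg·m/s

When Δx → 2Δx:
Δp'_min = ℏ/(2 × 2Δx) = (1/2) × ℏ/(2Δx) = (1/2) × Δp_min
Δp'_min = 1/2 × 1.134e-26 kg·m/s = 5.670e-27 kg·m/s

Since Δp_min ∝ 1/Δx, when Δx is increased to 2 times its original value, Δp_min decreases to 1/2 of its original value.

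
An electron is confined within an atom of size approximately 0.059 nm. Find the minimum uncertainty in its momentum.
8.937 × 10^-25 kg·m/s

Using the Heisenberg uncertainty principle:
ΔxΔp ≥ ℏ/2

With Δx ≈ L = 5.900e-11 m (the confinement size):
Δp_min = ℏ/(2Δx)
Δp_min = (1.055e-34 J·s) / (2 × 5.900e-11 m)
Δp_min = 8.937e-25 kg·m/s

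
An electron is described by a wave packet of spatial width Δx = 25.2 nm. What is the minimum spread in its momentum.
2.092 × 10^-27 kg·m/s

For a wave packet, the spatial width Δx and momentum spread Δp are related by the uncertainty principle:
ΔxΔp ≥ ℏ/2

The minimum momentum spread is:
Δp_min = ℏ/(2Δx)
Δp_min = (1.055e-34 J·s) / (2 × 2.520e-08 m)
Δp_min = 2.092e-27 kg·m/s

A wave packet cannot have both a well-defined position and well-defined momentum.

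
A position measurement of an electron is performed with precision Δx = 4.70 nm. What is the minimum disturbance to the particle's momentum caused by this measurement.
1.122 × 10^-26 kg·m/s

The uncertainty principle implies that measuring position disturbs momentum:
ΔxΔp ≥ ℏ/2

When we measure position with precision Δx, we necessarily introduce a momentum uncertainty:
Δp ≥ ℏ/(2Δx)
Δp_min = (1.055e-34 J·s) / (2 × 4.700e-09 m)
Δp_min = 1.122e-26 kg·m/s

The more precisely we measure position, the greater the momentum disturbance.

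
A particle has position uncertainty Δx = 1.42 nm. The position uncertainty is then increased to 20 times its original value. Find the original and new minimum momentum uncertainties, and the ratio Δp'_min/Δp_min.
Original Δp_min = 3.713 × 10^-26 kg·m/s; new Δp'_min = 1.857 × 10^-27 kg·m/s; ratio Δp'_min/Δp_min = 1/20.

From the uncertainty principle ΔxΔp ≥ ℏ/2, the minimum momentum uncertainty is Δp_min = ℏ/(2Δx).

Original (Δx = 1.42 nm = 1.420e-09 m):
Δp_min = (1.055e-34 J·s)/(2 × 1.420e-09 m) = 3.713e-26 kg·m/s

When Δx → 20Δx:
Δp'_min = ℏ/(2 × 20Δx) = (1/20) × ℏ/(2Δx) = (1/20) × Δp_min
Δp'_min = 1/20 × 3.713e-26 kg·m/s = 1.857e-27 kg·m/s

Since Δp_min ∝ 1/Δx, when Δx is increased to 20 times its original value, Δp_min decreases to 1/20 of its original value.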